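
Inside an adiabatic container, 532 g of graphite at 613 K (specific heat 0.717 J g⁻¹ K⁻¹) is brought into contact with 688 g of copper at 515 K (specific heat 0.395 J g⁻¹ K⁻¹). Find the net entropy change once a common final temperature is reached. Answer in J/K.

ΔS_total = 2.38 J/K

Energy balance: T_f = (m₁c₁T₁ + m₂c₂T₂)/(m₁c₁ + m₂c₂) = 572.23 K.
ΔS₁ = m₁c₁ ln(T_f/T₁) = 381.444 × ln(572.23/613) = -26.254 J/K.
ΔS₂ = m₂c₂ ln(T_f/T₂) = 271.76 × ln(572.23/515) = 28.635 J/K.
ΔS_total = -26.254 + 28.635 = 2.38 J/K.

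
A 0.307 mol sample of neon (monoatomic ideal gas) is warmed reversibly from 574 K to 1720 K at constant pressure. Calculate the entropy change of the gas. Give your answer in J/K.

ΔS = 7 J/K

At constant pressure, ΔS = nC_p ln(T₂/T₁) with C_p = 5R/2 = 20.79 J mol⁻¹ K⁻¹.
ΔS = 0.307 × 20.79 × ln(1720/574) = 7 J/K.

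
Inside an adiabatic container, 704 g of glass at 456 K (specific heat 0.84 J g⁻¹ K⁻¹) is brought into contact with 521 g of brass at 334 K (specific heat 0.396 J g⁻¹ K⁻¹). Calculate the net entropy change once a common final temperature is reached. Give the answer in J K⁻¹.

ΔS_total = 7.04 J/K

Energy balance: T_f = (m₁c₁T₁ + m₂c₂T₂)/(m₁c₁ + m₂c₂) = 424.45 K.
ΔS₁ = m₁c₁ ln(T_f/T₁) = 591.36 × ln(424.45/456) = -42.406 J/K.
ΔS₂ = m₂c₂ ln(T_f/T₂) = 206.316 × ln(424.45/334) = 49.442 J/K.
ΔS_total = -42.406 + 49.442 = 7.04 J/K.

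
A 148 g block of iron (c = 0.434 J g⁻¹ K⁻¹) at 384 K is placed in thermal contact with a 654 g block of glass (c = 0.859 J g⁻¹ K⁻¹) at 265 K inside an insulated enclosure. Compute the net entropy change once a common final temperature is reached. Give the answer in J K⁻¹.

Energy balance: T_f = (m₁c₁T₁ + m₂c₂T₂)/(m₁c₁ + m₂c₂) = 277.21 K.
ΔS₁ = m₁c₁ ln(T_f/T₁) = 64.232 × ln(277.21/384) = -20.9311 J/K.
ΔS₂ = m₂c₂ ln(T_f/T₂) = 561.786 × ln(277.21/265) = 25.3057 J/K.
ΔS_total = -20.9311 + 25.3057 = 4.37 J/K.

ΔS_total = 4.37 J/K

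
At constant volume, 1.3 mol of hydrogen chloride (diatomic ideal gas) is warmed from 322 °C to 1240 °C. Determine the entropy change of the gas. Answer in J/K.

In kelvin: T₁ = 595.15 K, T₂ = 1513.15 K. At constant volume, ΔS = nC_V ln(T₂/T₁) with C_V = 5R/2 = 20.79 J mol⁻¹ K⁻¹.
ΔS = 1.3 × 20.79 × ln(1513.15/595.15) = 25.2 J/K.

ΔS = 25.2 J/K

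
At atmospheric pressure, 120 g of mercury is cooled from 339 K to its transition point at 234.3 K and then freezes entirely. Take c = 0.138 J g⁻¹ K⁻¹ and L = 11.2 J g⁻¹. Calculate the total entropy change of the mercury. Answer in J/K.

ΔS = -11.9 J/K

Cooling step: ΔS₁ = m c ln(T_tr/T_i) = 120 × 0.138 × ln(234.3/339) = -6.117 J/K.
Phase change: ΔS₂ = −mL/T_tr = −120 × 11.2 / 234.3 = -5.736 J/K.
ΔS_total = (-6.117) + (-5.736) = -11.9 J/K.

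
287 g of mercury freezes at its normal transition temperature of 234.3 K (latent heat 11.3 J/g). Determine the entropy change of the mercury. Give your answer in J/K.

Heat released by the substance: Q = −mL = −287 × 11.3 = −3243.1 J.
At constant T, ΔS = Q_rev/T = −3243.1 / 234.3 = -13.8 J/K.

ΔS = -13.8 J/K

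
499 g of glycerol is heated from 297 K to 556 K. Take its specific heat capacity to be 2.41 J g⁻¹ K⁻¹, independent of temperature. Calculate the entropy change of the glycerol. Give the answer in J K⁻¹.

ΔS = ∫dQ_rev/T = m c ln(T₂/T₁) = 499 × 2.41 × ln(556/297) = 754 J/K.

ΔS = 754 J/K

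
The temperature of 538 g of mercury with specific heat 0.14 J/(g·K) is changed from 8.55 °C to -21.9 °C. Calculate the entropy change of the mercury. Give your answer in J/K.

ΔS = -8.62 J/K

In kelvin: T₁ = 281.7 K, T₂ = 251.25 K. ΔS = ∫dQ_rev/T = m c ln(T₂/T₁) = 538 × 0.14 × ln(251.25/281.7) = -8.62 J/K.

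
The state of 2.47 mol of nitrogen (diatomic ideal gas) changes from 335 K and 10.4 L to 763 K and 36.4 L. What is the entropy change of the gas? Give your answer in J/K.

Entropy is a state function: ΔS = nC_V ln(T₂/T₁) + nR ln(V₂/V₁), with C_V = 5R/2 = 20.79 J mol⁻¹ K⁻¹ for a diatomic ideal gas.
ΔS = 2.47 × [20.79 × ln(763/335) + 8.314 × ln(36.4/10.4)] = 68 J/K.

ΔS = 68 J/K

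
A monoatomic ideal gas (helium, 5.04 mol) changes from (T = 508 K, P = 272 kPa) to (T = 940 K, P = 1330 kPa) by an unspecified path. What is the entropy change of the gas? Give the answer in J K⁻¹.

ΔS = -2.04 J/K

ΔS = nC_p ln(T₂/T₁) − nR ln(P₂/P₁), with C_p = 5R/2 = 20.79 J mol⁻¹ K⁻¹ for a monoatomic ideal gas.
ΔS = 5.04 × [20.79 × ln(940/508) − 8.314 × ln(1330/272)] = -2.04 J/K.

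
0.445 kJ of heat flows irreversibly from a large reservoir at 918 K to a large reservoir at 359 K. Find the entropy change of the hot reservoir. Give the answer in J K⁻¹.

The hot reservoir loses heat Q, so ΔS_hot = −Q/T_H = −445/918 = -0.485 J/K.

ΔS_hot = -0.485 J/K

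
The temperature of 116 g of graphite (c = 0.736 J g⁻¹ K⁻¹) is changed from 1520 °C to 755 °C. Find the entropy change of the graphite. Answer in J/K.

In kelvin: T₁ = 1793.15 K, T₂ = 1028.15 K. ΔS = ∫dQ_rev/T = m c ln(T₂/T₁) = 116 × 0.736 × ln(1028.15/1793.15) = -47.5 J/K.

ΔS = -47.5 J/K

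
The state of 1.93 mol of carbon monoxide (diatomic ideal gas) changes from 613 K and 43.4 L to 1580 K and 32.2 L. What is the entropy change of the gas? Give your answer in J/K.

ΔS = 33.2 J/K

Entropy is a state function: ΔS = nC_V ln(T₂/T₁) + nR ln(V₂/V₁), with C_V = 5R/2 = 20.79 J mol⁻¹ K⁻¹ for a diatomic ideal gas.
ΔS = 1.93 × [20.79 × ln(1580/613) + 8.314 × ln(32.2/43.4)] = 33.2 J/K.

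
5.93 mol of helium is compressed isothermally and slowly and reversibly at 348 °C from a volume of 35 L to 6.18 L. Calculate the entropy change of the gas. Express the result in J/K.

For an isothermal ideal gas ΔS_gas = nR ln(V₂/V₁) = 5.93 × 8.314 × ln(6.18/35) = -85.5 J/K.

ΔS_gas = -85.5 J/K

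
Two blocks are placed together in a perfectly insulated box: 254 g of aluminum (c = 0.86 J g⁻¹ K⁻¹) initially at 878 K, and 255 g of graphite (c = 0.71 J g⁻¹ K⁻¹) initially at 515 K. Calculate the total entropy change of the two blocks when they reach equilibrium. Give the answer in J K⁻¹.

Energy balance: T_f = (m₁c₁T₁ + m₂c₂T₂)/(m₁c₁ + m₂c₂) = 713.49 K.
ΔS₁ = m₁c₁ ln(T_f/T₁) = 218.44 × ln(713.49/878) = -45.32 J/K.
ΔS₂ = m₂c₂ ln(T_f/T₂) = 181.05 × ln(713.49/515) = 59.02 J/K.
ΔS_total = -45.32 + 59.02 = 13.7 J/K.

ΔS_total = 13.7 J/K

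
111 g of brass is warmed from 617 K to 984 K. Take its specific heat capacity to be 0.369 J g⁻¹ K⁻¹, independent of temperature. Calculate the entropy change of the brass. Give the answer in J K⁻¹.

ΔS = ∫dQ_rev/T = m c ln(T₂/T₁) = 111 × 0.369 × ln(984/617) = 19.1 J/K.

ΔS = 19.1 J/K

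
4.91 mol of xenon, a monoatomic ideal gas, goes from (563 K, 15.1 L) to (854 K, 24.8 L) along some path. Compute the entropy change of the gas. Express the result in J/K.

ΔS = 45.8 J/K

Entropy is a state function: ΔS = nC_V ln(T₂/T₁) + nR ln(V₂/V₁), with C_V = 3R/2 = 12.47 J mol⁻¹ K⁻¹ for a monoatomic ideal gas.
ΔS = 4.91 × [12.47 × ln(854/563) + 8.314 × ln(24.8/15.1)] = 45.8 J/K.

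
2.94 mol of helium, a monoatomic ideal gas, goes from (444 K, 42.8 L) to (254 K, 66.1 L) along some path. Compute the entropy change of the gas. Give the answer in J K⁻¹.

Entropy is a state function: ΔS = nC_V ln(T₂/T₁) + nR ln(V₂/V₁), with C_V = 3R/2 = 12.47 J mol⁻¹ K⁻¹ for a monoatomic ideal gas.
ΔS = 2.94 × [12.47 × ln(254/444) + 8.314 × ln(66.1/42.8)] = -9.85 J/K.

ΔS = -9.85 J/K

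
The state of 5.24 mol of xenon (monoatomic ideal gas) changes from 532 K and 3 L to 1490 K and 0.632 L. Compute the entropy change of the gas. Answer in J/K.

ΔS = -0.551 J/K

Entropy is a state function: ΔS = nC_V ln(T₂/T₁) + nR ln(V₂/V₁), with C_V = 3R/2 = 12.47 J mol⁻¹ K⁻¹ for a monoatomic ideal gas.
ΔS = 5.24 × [12.47 × ln(1490/532) + 8.314 × ln(0.632/3)] = -0.551 J/K.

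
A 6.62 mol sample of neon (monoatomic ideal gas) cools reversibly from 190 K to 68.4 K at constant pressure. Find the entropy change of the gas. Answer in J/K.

ΔS = -141 J/K

At constant pressure, ΔS = nC_p ln(T₂/T₁) with C_p = 5R/2 = 20.79 J mol⁻¹ K⁻¹.
ΔS = 6.62 × 20.79 × ln(68.4/190) = -141 J/K.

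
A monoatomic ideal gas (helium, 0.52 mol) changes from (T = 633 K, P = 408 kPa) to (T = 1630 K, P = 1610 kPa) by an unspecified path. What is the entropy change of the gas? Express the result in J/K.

ΔS = 4.29 J/K

ΔS = nC_p ln(T₂/T₁) − nR ln(P₂/P₁), with C_p = 5R/2 = 20.79 J mol⁻¹ K⁻¹ for a monoatomic ideal gas.
ΔS = 0.52 × [20.79 × ln(1630/633) − 8.314 × ln(1610/408)] = 4.29 J/K.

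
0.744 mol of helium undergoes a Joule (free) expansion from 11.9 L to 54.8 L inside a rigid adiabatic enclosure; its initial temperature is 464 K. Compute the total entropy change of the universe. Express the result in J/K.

For an ideal gas in free expansion Q = 0 and W = 0, so T is unchanged.
Entropy is a state function; using a reversible isothermal path, ΔS_gas = nR ln(V₂/V₁) = 0.744 × 8.314 × ln(54.8/11.9) = 9.45 J/K.
The insulated surroundings exchange no heat, so ΔS_surr = 0 and ΔS_universe = ΔS_gas.

ΔS_universe = 9.45 J/K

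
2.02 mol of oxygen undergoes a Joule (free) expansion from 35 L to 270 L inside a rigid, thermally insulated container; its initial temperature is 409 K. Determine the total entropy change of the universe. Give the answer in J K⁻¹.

ΔS_universe = 34.3 J/K

No heat is exchanged and no work is done, so the ideal-gas temperature stays constant.
Entropy is a state function; using a reversible isothermal path, ΔS_gas = nR ln(V₂/V₁) = 2.02 × 8.314 × ln(270/35) = 34.3 J/K.
The insulated surroundings exchange no heat, so ΔS_surr = 0 and ΔS_universe = ΔS_gas.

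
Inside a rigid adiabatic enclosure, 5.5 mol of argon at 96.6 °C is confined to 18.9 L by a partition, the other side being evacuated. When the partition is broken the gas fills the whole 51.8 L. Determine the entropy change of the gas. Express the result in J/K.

For an ideal gas in free expansion Q = 0 and W = 0, so T is unchanged.
Entropy is a state function; using a reversible isothermal path, ΔS_gas = nR ln(V₂/V₁) = 5.5 × 8.314 × ln(51.8/18.9) = 46.1 J/K.

ΔS_gas = 46.1 J/K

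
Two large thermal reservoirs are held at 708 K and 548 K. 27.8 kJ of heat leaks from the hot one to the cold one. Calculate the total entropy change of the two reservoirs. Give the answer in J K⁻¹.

ΔS_total = 11.5 J/K

ΔS_hot = −Q/T_H = −27800/708 = -39.27 J/K and ΔS_cold = +Q/T_C = 27800/548 = 50.73 J/K.
ΔS_total = -39.27 + 50.73 = 11.5 J/K, positive as the second law requires.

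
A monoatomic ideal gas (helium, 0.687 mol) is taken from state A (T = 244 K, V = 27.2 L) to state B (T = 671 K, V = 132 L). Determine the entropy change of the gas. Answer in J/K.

Entropy is a state function: ΔS = nC_V ln(T₂/T₁) + nR ln(V₂/V₁), with C_V = 3R/2 = 12.47 J mol⁻¹ K⁻¹ for a monoatomic ideal gas.
ΔS = 0.687 × [12.47 × ln(671/244) + 8.314 × ln(132/27.2)] = 17.7 J/K.

ΔS = 17.7 J/K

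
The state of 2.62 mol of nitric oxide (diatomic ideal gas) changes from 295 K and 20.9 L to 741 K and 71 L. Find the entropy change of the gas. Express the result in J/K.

ΔS = 76.8 J/K

Entropy is a state function: ΔS = nC_V ln(T₂/T₁) + nR ln(V₂/V₁), with C_V = 5R/2 = 20.79 J mol⁻¹ K⁻¹ for a diatomic ideal gas.
ΔS = 2.62 × [20.79 × ln(741/295) + 8.314 × ln(71/20.9)] = 76.8 J/K.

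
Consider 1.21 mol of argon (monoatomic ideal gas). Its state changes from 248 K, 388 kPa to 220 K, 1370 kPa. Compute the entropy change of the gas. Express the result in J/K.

ΔS = nC_p ln(T₂/T₁) − nR ln(P₂/P₁), with C_p = 5R/2 = 20.79 J mol⁻¹ K⁻¹ for a monoatomic ideal gas.
ΔS = 1.21 × [20.79 × ln(220/248) − 8.314 × ln(1370/388)] = -15.7 J/K.

ΔS = -15.7 J/K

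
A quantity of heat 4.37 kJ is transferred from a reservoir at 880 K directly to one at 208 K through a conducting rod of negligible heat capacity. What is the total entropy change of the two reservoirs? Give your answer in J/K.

ΔS_hot = −Q/T_H = −4370/880 = -4.966 J/K and ΔS_cold = +Q/T_C = 4370/208 = 21.01 J/K.
ΔS_total = -4.966 + 21.01 = 16 J/K, positive as the second law requires.

ΔS_total = 16 J/K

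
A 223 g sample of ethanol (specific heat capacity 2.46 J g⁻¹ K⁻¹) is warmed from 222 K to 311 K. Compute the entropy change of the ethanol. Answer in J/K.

ΔS = ∫dQ_rev/T = m c ln(T₂/T₁) = 223 × 2.46 × ln(311/222) = 185 J/K.

ΔS = 185 J/K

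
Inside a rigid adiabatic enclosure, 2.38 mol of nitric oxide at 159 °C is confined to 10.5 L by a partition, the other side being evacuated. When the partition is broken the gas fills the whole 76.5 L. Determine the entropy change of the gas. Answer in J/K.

ΔS_gas = 39.3 J/K

For an ideal gas in free expansion Q = 0 and W = 0, so T is unchanged.
Entropy is a state function; using a reversible isothermal path, ΔS_gas = nR ln(V₂/V₁) = 2.38 × 8.314 × ln(76.5/10.5) = 39.3 J/K.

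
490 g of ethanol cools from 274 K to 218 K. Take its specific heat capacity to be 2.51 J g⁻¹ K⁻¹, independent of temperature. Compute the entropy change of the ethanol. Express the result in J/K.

ΔS = -281 J/K

ΔS = ∫dQ_rev/T = m c ln(T₂/T₁) = 490 × 2.51 × ln(218/274) = -281 J/K.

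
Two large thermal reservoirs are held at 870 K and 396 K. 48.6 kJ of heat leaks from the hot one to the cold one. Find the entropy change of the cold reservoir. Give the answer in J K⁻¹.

ΔS_cold = 123 J/K

The cold reservoir gains heat Q, so ΔS_cold = +Q/T_C = 48600/396 = 123 J/K.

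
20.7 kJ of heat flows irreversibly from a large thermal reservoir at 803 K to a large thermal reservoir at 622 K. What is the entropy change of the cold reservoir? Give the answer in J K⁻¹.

ΔS_cold = 33.3 J/K

The cold reservoir gains heat Q, so ΔS_cold = +Q/T_C = 20700/622 = 33.3 J/K.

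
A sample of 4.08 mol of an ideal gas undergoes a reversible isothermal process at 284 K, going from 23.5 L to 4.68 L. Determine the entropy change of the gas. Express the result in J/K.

ΔS_gas = -54.7 J/K

For an isothermal ideal gas ΔS_gas = nR ln(V₂/V₁) = 4.08 × 8.314 × ln(4.68/23.5) = -54.7 J/K.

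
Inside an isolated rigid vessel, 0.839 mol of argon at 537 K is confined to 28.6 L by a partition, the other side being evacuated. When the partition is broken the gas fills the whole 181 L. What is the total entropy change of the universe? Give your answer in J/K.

For an ideal gas in free expansion Q = 0 and W = 0, so T is unchanged.
Entropy is a state function; using a reversible isothermal path, ΔS_gas = nR ln(V₂/V₁) = 0.839 × 8.314 × ln(181/28.6) = 12.9 J/K.
The insulated surroundings exchange no heat, so ΔS_surr = 0 and ΔS_universe = ΔS_gas.

ΔS_universe = 12.9 J/K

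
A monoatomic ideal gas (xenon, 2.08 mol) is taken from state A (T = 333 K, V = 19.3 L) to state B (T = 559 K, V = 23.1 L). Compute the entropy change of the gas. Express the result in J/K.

Entropy is a state function: ΔS = nC_V ln(T₂/T₁) + nR ln(V₂/V₁), with C_V = 3R/2 = 12.47 J mol⁻¹ K⁻¹ for a monoatomic ideal gas.
ΔS = 2.08 × [12.47 × ln(559/333) + 8.314 × ln(23.1/19.3)] = 16.5 J/K.

ΔS = 16.5 J/K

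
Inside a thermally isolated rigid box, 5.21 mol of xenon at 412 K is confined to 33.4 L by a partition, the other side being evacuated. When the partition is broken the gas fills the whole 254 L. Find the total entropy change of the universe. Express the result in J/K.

ΔS_universe = 87.9 J/K

No heat is exchanged and no work is done, so the ideal-gas temperature stays constant.
Entropy is a state function; using a reversible isothermal path, ΔS_gas = nR ln(V₂/V₁) = 5.21 × 8.314 × ln(254/33.4) = 87.9 J/K.
The insulated surroundings exchange no heat, so ΔS_surr = 0 and ΔS_universe = ΔS_gas.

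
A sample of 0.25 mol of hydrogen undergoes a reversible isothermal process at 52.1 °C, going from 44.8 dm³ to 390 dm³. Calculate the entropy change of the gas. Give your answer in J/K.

For an isothermal ideal gas ΔS_gas = nR ln(V₂/V₁) = 0.25 × 8.314 × ln(390/44.8) = 4.5 J/K.

ΔS_gas = 4.5 J/K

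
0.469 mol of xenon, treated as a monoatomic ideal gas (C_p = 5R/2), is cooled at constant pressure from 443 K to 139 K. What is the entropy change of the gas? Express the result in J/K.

At constant pressure, ΔS = nC_p ln(T₂/T₁) with C_p = 5R/2 = 20.79 J mol⁻¹ K⁻¹.
ΔS = 0.469 × 20.79 × ln(139/443) = -11.3 J/K.

ΔS = -11.3 J/K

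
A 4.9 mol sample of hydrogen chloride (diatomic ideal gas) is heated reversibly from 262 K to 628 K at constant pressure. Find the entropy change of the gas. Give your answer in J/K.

ΔS = 125 J/K

At constant pressure, ΔS = nC_p ln(T₂/T₁) with C_p = 7R/2 = 29.1 J mol⁻¹ K⁻¹.
ΔS = 4.9 × 29.1 × ln(628/262) = 125 J/K.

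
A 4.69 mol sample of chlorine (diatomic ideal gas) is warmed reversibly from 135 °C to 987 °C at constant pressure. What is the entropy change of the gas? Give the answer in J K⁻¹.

In kelvin: T₁ = 408.15 K, T₂ = 1260.15 K. At constant pressure, ΔS = nC_p ln(T₂/T₁) with C_p = 7R/2 = 29.1 J mol⁻¹ K⁻¹.
ΔS = 4.69 × 29.1 × ln(1260.15/408.15) = 154 J/K.

ΔS = 154 J/K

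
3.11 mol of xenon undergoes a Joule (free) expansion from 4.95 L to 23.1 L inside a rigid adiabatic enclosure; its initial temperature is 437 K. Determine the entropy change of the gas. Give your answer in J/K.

ΔS_gas = 39.8 J/K

No heat is exchanged and no work is done, so the ideal-gas temperature stays constant.
Entropy is a state function; using a reversible isothermal path, ΔS_gas = nR ln(V₂/V₁) = 3.11 × 8.314 × ln(23.1/4.95) = 39.8 J/K.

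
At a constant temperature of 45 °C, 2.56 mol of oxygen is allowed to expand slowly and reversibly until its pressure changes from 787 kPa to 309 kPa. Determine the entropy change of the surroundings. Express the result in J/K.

For an isothermal ideal gas ΔS_gas = nR ln(P₁/P₂) = 2.56 × 8.314 × ln(787/309) = 19.9 J/K.
The process is reversible, so ΔS_surr = −ΔS_gas = -19.9 J/K and ΔS_universe = 0.

ΔS_surr = -19.9 J/K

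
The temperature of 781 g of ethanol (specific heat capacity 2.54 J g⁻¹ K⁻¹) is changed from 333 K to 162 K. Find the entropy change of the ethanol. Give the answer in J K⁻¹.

ΔS = ∫dQ_rev/T = m c ln(T₂/T₁) = 781 × 2.54 × ln(162/333) = -1430 J/K.

ΔS = -1430 J/K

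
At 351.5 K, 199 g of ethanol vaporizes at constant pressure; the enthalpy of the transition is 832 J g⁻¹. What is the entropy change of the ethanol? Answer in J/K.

ΔS = 471 J/K

Heat absorbed by the substance: Q = mL = 199 × 832 = 165568 J.
At constant T, ΔS = Q_rev/T = 165568 / 351.5 = 471 J/K.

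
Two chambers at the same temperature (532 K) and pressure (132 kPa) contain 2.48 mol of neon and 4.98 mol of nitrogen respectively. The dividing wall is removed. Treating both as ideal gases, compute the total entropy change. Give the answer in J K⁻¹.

Mole fractions: x_A = 2.48/7.46 = 0.332, x_B = 0.668.
ΔS_mix = −R(n_A ln x_A + n_B ln x_B) = −8.314 × (2.48 ln 0.332 + 4.98 ln 0.668) = 39.4 J/K.

ΔS_mix = 39.4 J/K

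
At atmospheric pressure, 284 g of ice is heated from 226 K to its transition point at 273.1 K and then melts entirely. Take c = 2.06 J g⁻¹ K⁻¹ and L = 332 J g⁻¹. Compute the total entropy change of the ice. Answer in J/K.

Warming step: ΔS₁ = m c ln(T_tr/T_i) = 284 × 2.06 × ln(273.1/226) = 110.7 J/K.
Phase change: ΔS₂ = +mL/T_tr = 284 × 332 / 273.1 = 345.3 J/K.
ΔS_total = (110.7) + (345.3) = 456 J/K.

ΔS = 456 J/K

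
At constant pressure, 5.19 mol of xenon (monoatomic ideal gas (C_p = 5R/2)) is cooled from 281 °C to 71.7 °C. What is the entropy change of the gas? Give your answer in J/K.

ΔS = -51.2 J/K

In kelvin: T₁ = 554.15 K, T₂ = 344.85 K. At constant pressure, ΔS = nC_p ln(T₂/T₁) with C_p = 5R/2 = 20.79 J mol⁻¹ K⁻¹.
ΔS = 5.19 × 20.79 × ln(344.85/554.15) = -51.2 J/K.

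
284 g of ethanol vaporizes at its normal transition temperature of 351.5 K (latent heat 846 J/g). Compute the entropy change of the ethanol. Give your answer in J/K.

ΔS = 684 J/K

Heat absorbed by the substance: Q = mL = 284 × 846 = 240264 J.
At constant T, ΔS = Q_rev/T = 240264 / 351.5 = 684 J/K.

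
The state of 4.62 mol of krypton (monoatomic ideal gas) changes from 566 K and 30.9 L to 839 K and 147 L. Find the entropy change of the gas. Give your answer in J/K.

ΔS = 82.6 J/K

Entropy is a state function: ΔS = nC_V ln(T₂/T₁) + nR ln(V₂/V₁), with C_V = 3R/2 = 12.47 J mol⁻¹ K⁻¹ for a monoatomic ideal gas.
ΔS = 4.62 × [12.47 × ln(839/566) + 8.314 × ln(147/30.9)] = 82.6 J/K.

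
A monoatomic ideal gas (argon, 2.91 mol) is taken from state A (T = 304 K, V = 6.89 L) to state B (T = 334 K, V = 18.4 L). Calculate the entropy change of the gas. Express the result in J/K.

Entropy is a state function: ΔS = nC_V ln(T₂/T₁) + nR ln(V₂/V₁), with C_V = 3R/2 = 12.47 J mol⁻¹ K⁻¹ for a monoatomic ideal gas.
ΔS = 2.91 × [12.47 × ln(334/304) + 8.314 × ln(18.4/6.89)] = 27.2 J/K.

ΔS = 27.2 J/K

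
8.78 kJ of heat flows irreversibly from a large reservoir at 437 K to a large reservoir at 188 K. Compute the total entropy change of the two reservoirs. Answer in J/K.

ΔS_total = 26.6 J/K

ΔS_hot = −Q/T_H = −8780/437 = -20.09 J/K and ΔS_cold = +Q/T_C = 8780/188 = 46.7 J/K.
ΔS_total = -20.09 + 46.7 = 26.6 J/K, positive as the second law requires.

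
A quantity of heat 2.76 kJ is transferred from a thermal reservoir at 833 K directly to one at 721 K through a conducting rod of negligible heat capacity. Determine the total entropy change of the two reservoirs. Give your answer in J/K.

ΔS_hot = −Q/T_H = −2760/833 = -3.313 J/K and ΔS_cold = +Q/T_C = 2760/721 = 3.828 J/K.
ΔS_total = -3.313 + 3.828 = 0.515 J/K, positive as the second law requires.

ΔS_total = 0.515 J/K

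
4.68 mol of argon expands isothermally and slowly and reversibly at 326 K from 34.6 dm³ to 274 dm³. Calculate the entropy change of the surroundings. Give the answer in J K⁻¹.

For an isothermal ideal gas ΔS_gas = nR ln(V₂/V₁) = 4.68 × 8.314 × ln(274/34.6) = 80.5 J/K.
The process is reversible, so ΔS_surr = −ΔS_gas = -80.5 J/K and ΔS_universe = 0.

ΔS_surr = -80.5 J/K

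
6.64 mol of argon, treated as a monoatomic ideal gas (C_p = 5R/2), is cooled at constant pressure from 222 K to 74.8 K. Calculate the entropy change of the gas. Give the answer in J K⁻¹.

ΔS = -150 J/K

At constant pressure, ΔS = nC_p ln(T₂/T₁) with C_p = 5R/2 = 20.79 J mol⁻¹ K⁻¹.
ΔS = 6.64 × 20.79 × ln(74.8/222) = -150 J/K.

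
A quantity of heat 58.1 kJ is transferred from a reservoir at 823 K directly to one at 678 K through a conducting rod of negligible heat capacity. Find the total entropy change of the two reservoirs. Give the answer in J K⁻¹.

ΔS_total = 15.1 J/K

ΔS_hot = −Q/T_H = −58100/823 = -70.6 J/K and ΔS_cold = +Q/T_C = 58100/678 = 85.69 J/K.
ΔS_total = -70.6 + 85.69 = 15.1 J/K, positive as the second law requires.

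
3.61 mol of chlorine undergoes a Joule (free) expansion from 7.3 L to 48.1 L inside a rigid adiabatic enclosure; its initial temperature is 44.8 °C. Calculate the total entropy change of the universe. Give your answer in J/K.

For an ideal gas in free expansion Q = 0 and W = 0, so T is unchanged.
Entropy is a state function; using a reversible isothermal path, ΔS_gas = nR ln(V₂/V₁) = 3.61 × 8.314 × ln(48.1/7.3) = 56.6 J/K.
The insulated surroundings exchange no heat, so ΔS_surr = 0 and ΔS_universe = ΔS_gas.

ΔS_universe = 56.6 J/K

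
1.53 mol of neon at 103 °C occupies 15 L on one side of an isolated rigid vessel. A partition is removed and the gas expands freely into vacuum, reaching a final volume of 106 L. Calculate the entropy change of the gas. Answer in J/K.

ΔS_gas = 24.9 J/K

For an ideal gas in free expansion Q = 0 and W = 0, so T is unchanged.
Entropy is a state function; using a reversible isothermal path, ΔS_gas = nR ln(V₂/V₁) = 1.53 × 8.314 × ln(106/15) = 24.9 J/K.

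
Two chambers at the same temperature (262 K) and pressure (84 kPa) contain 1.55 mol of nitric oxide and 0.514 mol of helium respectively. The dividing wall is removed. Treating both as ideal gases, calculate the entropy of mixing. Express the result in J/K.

Mole fractions: x_A = 1.55/2.06 = 0.751, x_B = 0.249.
ΔS_mix = −R(n_A ln x_A + n_B ln x_B) = −8.314 × (1.55 ln 0.751 + 0.514 ln 0.249) = 9.63 J/K.

ΔS_mix = 9.63 J/K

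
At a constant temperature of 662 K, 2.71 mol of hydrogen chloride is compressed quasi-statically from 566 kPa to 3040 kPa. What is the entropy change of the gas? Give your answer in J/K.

ΔS_gas = -37.9 J/K

For an isothermal ideal gas ΔS_gas = nR ln(P₁/P₂) = 2.71 × 8.314 × ln(566/3040) = -37.9 J/K.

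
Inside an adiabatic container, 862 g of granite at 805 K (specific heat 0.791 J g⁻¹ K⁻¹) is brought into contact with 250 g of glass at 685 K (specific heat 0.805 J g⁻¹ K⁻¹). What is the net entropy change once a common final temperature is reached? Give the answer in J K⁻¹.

ΔS_total = 1.97 J/K

Energy balance: T_f = (m₁c₁T₁ + m₂c₂T₂)/(m₁c₁ + m₂c₂) = 777.65 K.
ΔS₁ = m₁c₁ ln(T_f/T₁) = 681.842 × ln(777.65/805) = -23.5658 J/K.
ΔS₂ = m₂c₂ ln(T_f/T₂) = 201.25 × ln(777.65/685) = 25.5309 J/K.
ΔS_total = -23.5658 + 25.5309 = 1.97 J/K.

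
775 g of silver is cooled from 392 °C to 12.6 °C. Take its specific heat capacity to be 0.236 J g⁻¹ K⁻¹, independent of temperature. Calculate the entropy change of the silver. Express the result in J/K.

ΔS = -155 J/K

In kelvin: T₁ = 665.15 K, T₂ = 285.75 K. ΔS = ∫dQ_rev/T = m c ln(T₂/T₁) = 775 × 0.236 × ln(285.75/665.15) = -155 J/K.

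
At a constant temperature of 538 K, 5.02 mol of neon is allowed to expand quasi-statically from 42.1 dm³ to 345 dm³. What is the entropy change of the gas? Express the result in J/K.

For an isothermal ideal gas ΔS_gas = nR ln(V₂/V₁) = 5.02 × 8.314 × ln(345/42.1) = 87.8 J/K.

ΔS_gas = 87.8 J/K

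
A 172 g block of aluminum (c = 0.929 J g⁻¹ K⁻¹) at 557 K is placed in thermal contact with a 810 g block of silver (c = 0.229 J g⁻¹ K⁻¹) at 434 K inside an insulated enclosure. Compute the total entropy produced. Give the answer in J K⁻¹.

ΔS_total = 2.68 J/K

Energy balance: T_f = (m₁c₁T₁ + m₂c₂T₂)/(m₁c₁ + m₂c₂) = 490.92 K.
ΔS₁ = m₁c₁ ln(T_f/T₁) = 159.788 × ln(490.92/557) = -20.18 J/K.
ΔS₂ = m₂c₂ ln(T_f/T₂) = 185.49 × ln(490.92/434) = 22.86 J/K.
ΔS_total = -20.18 + 22.86 = 2.68 J/K.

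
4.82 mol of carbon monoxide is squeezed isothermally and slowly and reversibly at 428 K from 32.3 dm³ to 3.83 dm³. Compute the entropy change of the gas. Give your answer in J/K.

ΔS_gas = -85.4 J/K

For an isothermal ideal gas ΔS_gas = nR ln(V₂/V₁) = 4.82 × 8.314 × ln(3.83/32.3) = -85.4 J/K.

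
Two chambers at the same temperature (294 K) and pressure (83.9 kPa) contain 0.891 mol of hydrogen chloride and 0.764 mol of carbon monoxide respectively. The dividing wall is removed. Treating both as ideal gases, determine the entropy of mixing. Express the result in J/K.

ΔS_mix = 9.5 J/K

Mole fractions: x_A = 0.891/1.66 = 0.538, x_B = 0.462.
ΔS_mix = −R(n_A ln x_A + n_B ln x_B) = −8.314 × (0.891 ln 0.538 + 0.764 ln 0.462) = 9.5 J/K.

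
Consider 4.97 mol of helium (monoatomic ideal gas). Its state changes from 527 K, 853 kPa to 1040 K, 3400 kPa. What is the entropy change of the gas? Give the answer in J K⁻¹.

ΔS = 13.1 J/K

ΔS = nC_p ln(T₂/T₁) − nR ln(P₂/P₁), with C_p = 5R/2 = 20.79 J mol⁻¹ K⁻¹ for a monoatomic ideal gas.
ΔS = 4.97 × [20.79 × ln(1040/527) − 8.314 × ln(3400/853)] = 13.1 J/K.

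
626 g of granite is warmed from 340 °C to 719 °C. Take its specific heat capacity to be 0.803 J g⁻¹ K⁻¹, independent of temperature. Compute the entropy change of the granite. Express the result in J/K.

In kelvin: T₁ = 613.15 K, T₂ = 992.15 K. ΔS = ∫dQ_rev/T = m c ln(T₂/T₁) = 626 × 0.803 × ln(992.15/613.15) = 242 J/K.

ΔS = 242 J/K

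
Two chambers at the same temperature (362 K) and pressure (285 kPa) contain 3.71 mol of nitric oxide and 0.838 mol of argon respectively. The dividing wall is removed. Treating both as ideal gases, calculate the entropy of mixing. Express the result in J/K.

ΔS_mix = 18.1 J/K

Mole fractions: x_A = 3.71/4.55 = 0.816, x_B = 0.184.
ΔS_mix = −R(n_A ln x_A + n_B ln x_B) = −8.314 × (3.71 ln 0.816 + 0.838 ln 0.184) = 18.1 J/K.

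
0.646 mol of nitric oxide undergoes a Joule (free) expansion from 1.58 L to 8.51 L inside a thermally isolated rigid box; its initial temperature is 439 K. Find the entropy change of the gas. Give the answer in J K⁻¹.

For an ideal gas in free expansion Q = 0 and W = 0, so T is unchanged.
Entropy is a state function; using a reversible isothermal path, ΔS_gas = nR ln(V₂/V₁) = 0.646 × 8.314 × ln(8.51/1.58) = 9.04 J/K.

ΔS_gas = 9.04 J/K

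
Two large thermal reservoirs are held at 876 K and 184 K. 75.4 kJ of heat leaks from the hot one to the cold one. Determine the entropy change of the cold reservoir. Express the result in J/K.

The cold reservoir gains heat Q, so ΔS_cold = +Q/T_C = 75400/184 = 410 J/K.

ΔS_cold = 410 J/K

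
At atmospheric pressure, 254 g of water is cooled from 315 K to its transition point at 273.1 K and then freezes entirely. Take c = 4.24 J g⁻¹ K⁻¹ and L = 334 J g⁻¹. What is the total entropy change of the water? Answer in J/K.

Cooling step: ΔS₁ = m c ln(T_tr/T_i) = 254 × 4.24 × ln(273.1/315) = -153.7 J/K.
Phase change: ΔS₂ = −mL/T_tr = −254 × 334 / 273.1 = -310.6 J/K.
ΔS_total = (-153.7) + (-310.6) = -464 J/K.

ΔS = -464 J/K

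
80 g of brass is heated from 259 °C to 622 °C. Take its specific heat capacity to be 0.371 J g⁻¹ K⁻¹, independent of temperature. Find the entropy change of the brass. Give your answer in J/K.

In kelvin: T₁ = 532.15 K, T₂ = 895.15 K. ΔS = ∫dQ_rev/T = m c ln(T₂/T₁) = 80 × 0.371 × ln(895.15/532.15) = 15.4 J/K.

ΔS = 15.4 J/K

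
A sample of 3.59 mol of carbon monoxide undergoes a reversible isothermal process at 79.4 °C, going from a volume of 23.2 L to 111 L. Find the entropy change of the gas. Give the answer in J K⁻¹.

ΔS_gas = 46.7 J/K

For an isothermal ideal gas ΔS_gas = nR ln(V₂/V₁) = 3.59 × 8.314 × ln(111/23.2) = 46.7 J/K.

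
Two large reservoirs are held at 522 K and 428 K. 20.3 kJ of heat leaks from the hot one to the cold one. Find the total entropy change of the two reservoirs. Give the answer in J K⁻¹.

ΔS_total = 8.54 J/K

ΔS_hot = −Q/T_H = −20300/522 = -38.89 J/K and ΔS_cold = +Q/T_C = 20300/428 = 47.43 J/K.
ΔS_total = -38.89 + 47.43 = 8.54 J/K, positive as the second law requires.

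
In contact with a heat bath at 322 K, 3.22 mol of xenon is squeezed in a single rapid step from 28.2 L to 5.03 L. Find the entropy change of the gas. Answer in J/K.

ΔS_gas = -46.2 J/K

Entropy is a state function, so ΔS_gas depends only on the end states.
For an isothermal ideal gas ΔS_gas = nR ln(V₂/V₁) = 3.22 × 8.314 × ln(5.03/28.2) = -46.2 J/K.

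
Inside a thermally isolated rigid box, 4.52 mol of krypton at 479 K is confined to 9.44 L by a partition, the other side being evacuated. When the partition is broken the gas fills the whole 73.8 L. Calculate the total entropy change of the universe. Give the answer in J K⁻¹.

ΔS_universe = 77.3 J/K

No heat is exchanged and no work is done, so the ideal-gas temperature stays constant.
Entropy is a state function; using a reversible isothermal path, ΔS_gas = nR ln(V₂/V₁) = 4.52 × 8.314 × ln(73.8/9.44) = 77.3 J/K.
The insulated surroundings exchange no heat, so ΔS_surr = 0 and ΔS_universe = ΔS_gas.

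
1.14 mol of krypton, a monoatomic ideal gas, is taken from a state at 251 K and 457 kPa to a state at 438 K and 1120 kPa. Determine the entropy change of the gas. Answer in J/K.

ΔS = nC_p ln(T₂/T₁) − nR ln(P₂/P₁), with C_p = 5R/2 = 20.79 J mol⁻¹ K⁻¹ for a monoatomic ideal gas.
ΔS = 1.14 × [20.79 × ln(438/251) − 8.314 × ln(1120/457)] = 4.7 J/K.

ΔS = 4.7 J/K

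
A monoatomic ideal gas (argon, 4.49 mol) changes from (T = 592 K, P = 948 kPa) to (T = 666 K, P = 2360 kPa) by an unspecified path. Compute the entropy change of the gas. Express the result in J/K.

ΔS = -23.1 J/K

ΔS = nC_p ln(T₂/T₁) − nR ln(P₂/P₁), with C_p = 5R/2 = 20.79 J mol⁻¹ K⁻¹ for a monoatomic ideal gas.
ΔS = 4.49 × [20.79 × ln(666/592) − 8.314 × ln(2360/948)] = -23.1 J/K.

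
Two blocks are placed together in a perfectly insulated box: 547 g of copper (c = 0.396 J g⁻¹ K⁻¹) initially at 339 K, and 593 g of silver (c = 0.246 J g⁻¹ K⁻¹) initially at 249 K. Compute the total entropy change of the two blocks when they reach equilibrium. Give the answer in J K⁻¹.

Energy balance: T_f = (m₁c₁T₁ + m₂c₂T₂)/(m₁c₁ + m₂c₂) = 302.78 K.
ΔS₁ = m₁c₁ ln(T_f/T₁) = 216.612 × ln(302.78/339) = -24.48 J/K.
ΔS₂ = m₂c₂ ln(T_f/T₂) = 145.878 × ln(302.78/249) = 28.53 J/K.
ΔS_total = -24.48 + 28.53 = 4.05 J/K.

ΔS_total = 4.05 J/K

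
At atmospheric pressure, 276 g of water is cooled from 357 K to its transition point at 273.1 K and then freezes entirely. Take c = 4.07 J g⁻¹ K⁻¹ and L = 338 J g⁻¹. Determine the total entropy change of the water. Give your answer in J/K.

ΔS = -643 J/K

Cooling step: ΔS₁ = m c ln(T_tr/T_i) = 276 × 4.07 × ln(273.1/357) = -300.93 J/K.
Phase change: ΔS₂ = −mL/T_tr = −276 × 338 / 273.1 = -341.59 J/K.
ΔS_total = (-300.93) + (-341.59) = -643 J/K.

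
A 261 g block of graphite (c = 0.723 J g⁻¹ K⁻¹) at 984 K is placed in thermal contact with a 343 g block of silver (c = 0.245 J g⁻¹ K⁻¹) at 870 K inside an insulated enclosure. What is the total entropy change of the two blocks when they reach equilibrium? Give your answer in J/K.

ΔS_total = 0.434 J/K

Energy balance: T_f = (m₁c₁T₁ + m₂c₂T₂)/(m₁c₁ + m₂c₂) = 948.87 K.
ΔS₁ = m₁c₁ ln(T_f/T₁) = 188.703 × ln(948.87/984) = -6.859 J/K.
ΔS₂ = m₂c₂ ln(T_f/T₂) = 84.035 × ln(948.87/870) = 7.293 J/K.
ΔS_total = -6.859 + 7.293 = 0.434 J/K.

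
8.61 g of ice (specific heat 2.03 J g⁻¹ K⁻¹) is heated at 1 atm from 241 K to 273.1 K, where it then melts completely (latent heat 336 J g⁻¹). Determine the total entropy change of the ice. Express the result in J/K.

ΔS = 12.8 J/K

Warming step: ΔS₁ = m c ln(T_tr/T_i) = 8.61 × 2.03 × ln(273.1/241) = 2.186 J/K.
Phase change: ΔS₂ = +mL/T_tr = 8.61 × 336 / 273.1 = 10.59 J/K.
ΔS_total = (2.186) + (10.59) = 12.8 J/K.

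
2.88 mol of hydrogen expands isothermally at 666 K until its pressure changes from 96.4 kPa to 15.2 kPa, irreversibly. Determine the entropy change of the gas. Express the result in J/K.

Entropy is a state function, so ΔS_gas depends only on the end states.
For an isothermal ideal gas ΔS_gas = nR ln(P₁/P₂) = 2.88 × 8.314 × ln(96.4/15.2) = 44.2 J/K.

ΔS_gas = 44.2 J/K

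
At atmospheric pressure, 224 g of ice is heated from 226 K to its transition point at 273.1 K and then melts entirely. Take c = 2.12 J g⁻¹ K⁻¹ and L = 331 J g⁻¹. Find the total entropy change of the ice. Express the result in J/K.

Warming step: ΔS₁ = m c ln(T_tr/T_i) = 224 × 2.12 × ln(273.1/226) = 89.9 J/K.
Phase change: ΔS₂ = +mL/T_tr = 224 × 331 / 273.1 = 271.5 J/K.
ΔS_total = (89.9) + (271.5) = 361 J/K.

ΔS = 361 J/K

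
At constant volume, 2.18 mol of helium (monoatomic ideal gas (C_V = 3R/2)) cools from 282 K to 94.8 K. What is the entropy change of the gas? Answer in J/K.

At constant volume, ΔS = nC_V ln(T₂/T₁) with C_V = 3R/2 = 12.47 J mol⁻¹ K⁻¹.
ΔS = 2.18 × 12.47 × ln(94.8/282) = -29.6 J/K.

ΔS = -29.6 J/K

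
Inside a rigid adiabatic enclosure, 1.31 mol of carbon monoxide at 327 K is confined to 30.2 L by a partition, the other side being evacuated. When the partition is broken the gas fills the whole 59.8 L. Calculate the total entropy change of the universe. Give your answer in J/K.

ΔS_universe = 7.44 J/K

No heat is exchanged and no work is done, so the ideal-gas temperature stays constant.
Entropy is a state function; using a reversible isothermal path, ΔS_gas = nR ln(V₂/V₁) = 1.31 × 8.314 × ln(59.8/30.2) = 7.44 J/K.
The insulated surroundings exchange no heat, so ΔS_surr = 0 and ΔS_universe = ΔS_gas.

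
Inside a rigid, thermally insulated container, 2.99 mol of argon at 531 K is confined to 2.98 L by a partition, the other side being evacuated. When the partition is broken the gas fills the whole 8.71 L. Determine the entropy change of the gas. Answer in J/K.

ΔS_gas = 26.7 J/K

No heat is exchanged and no work is done, so the ideal-gas temperature stays constant.
Entropy is a state function; using a reversible isothermal path, ΔS_gas = nR ln(V₂/V₁) = 2.99 × 8.314 × ln(8.71/2.98) = 26.7 J/K.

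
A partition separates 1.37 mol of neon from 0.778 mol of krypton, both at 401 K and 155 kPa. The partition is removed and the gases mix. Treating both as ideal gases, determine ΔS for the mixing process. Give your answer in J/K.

Mole fractions: x_A = 1.37/2.15 = 0.638, x_B = 0.362.
ΔS_mix = −R(n_A ln x_A + n_B ln x_B) = −8.314 × (1.37 ln 0.638 + 0.778 ln 0.362) = 11.7 J/K.

ΔS_mix = 11.7 J/K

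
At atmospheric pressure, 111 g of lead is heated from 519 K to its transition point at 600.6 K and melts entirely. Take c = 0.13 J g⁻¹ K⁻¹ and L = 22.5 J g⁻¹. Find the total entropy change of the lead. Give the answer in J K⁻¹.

Warming step: ΔS₁ = m c ln(T_tr/T_i) = 111 × 0.13 × ln(600.6/519) = 2.107 J/K.
Phase change: ΔS₂ = +mL/T_tr = 111 × 22.5 / 600.6 = 4.158 J/K.
ΔS_total = (2.107) + (4.158) = 6.27 J/K.

ΔS = 6.27 J/K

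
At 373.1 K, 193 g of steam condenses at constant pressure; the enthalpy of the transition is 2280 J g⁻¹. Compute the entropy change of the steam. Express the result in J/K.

ΔS = -1180 J/K

Heat released by the substance: Q = −mL = −193 × 2280 = −440040 J.
At constant T, ΔS = Q_rev/T = −440040 / 373.1 = -1180 J/K.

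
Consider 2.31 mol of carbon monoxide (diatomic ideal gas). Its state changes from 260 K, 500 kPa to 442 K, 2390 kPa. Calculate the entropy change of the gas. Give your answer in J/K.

ΔS = 5.62 J/K

ΔS = nC_p ln(T₂/T₁) − nR ln(P₂/P₁), with C_p = 7R/2 = 29.1 J mol⁻¹ K⁻¹ for a diatomic ideal gas.
ΔS = 2.31 × [29.1 × ln(442/260) − 8.314 × ln(2390/500)] = 5.62 J/K.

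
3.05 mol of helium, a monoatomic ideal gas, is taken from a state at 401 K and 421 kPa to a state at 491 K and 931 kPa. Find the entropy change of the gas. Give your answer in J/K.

ΔS = -7.29 J/K

ΔS = nC_p ln(T₂/T₁) − nR ln(P₂/P₁), with C_p = 5R/2 = 20.79 J mol⁻¹ K⁻¹ for a monoatomic ideal gas.
ΔS = 3.05 × [20.79 × ln(491/401) − 8.314 × ln(931/421)] = -7.29 J/K.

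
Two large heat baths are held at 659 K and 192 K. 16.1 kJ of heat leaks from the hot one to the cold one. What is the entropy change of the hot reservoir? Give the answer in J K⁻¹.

The hot reservoir loses heat Q, so ΔS_hot = −Q/T_H = −16100/659 = -24.4 J/K.

ΔS_hot = -24.4 J/K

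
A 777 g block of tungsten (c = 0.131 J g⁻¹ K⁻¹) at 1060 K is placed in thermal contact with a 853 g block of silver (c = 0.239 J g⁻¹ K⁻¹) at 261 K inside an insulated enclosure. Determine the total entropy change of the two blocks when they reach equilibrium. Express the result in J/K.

ΔS_total = 72.2 J/K

Energy balance: T_f = (m₁c₁T₁ + m₂c₂T₂)/(m₁c₁ + m₂c₂) = 527.08 K.
ΔS₁ = m₁c₁ ln(T_f/T₁) = 101.787 × ln(527.08/1060) = -71.12 J/K.
ΔS₂ = m₂c₂ ln(T_f/T₂) = 203.867 × ln(527.08/261) = 143.3 J/K.
ΔS_total = -71.12 + 143.3 = 72.2 J/K.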